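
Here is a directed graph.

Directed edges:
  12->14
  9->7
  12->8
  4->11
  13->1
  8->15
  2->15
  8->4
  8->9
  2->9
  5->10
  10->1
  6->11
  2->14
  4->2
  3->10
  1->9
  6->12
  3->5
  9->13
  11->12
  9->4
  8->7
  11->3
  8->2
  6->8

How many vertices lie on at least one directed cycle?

11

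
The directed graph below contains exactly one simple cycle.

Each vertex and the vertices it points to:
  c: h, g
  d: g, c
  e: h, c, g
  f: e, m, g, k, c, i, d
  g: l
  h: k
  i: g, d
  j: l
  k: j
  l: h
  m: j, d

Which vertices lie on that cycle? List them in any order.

h, j, k, l

DFS with gray/black marking from k:
k gray
  j gray
    l gray
      h gray
        h→k: k is gray → back edge
Back edge closes the cycle k → j → l → h → k; its vertices are {h, j, k, l}.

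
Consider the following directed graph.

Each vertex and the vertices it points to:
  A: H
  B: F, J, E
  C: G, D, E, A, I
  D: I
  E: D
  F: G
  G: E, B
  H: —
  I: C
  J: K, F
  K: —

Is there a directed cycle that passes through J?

J is on a cycle iff J can reach itself via ≥1 edge.
J → F → G → B → J — yes.

Yes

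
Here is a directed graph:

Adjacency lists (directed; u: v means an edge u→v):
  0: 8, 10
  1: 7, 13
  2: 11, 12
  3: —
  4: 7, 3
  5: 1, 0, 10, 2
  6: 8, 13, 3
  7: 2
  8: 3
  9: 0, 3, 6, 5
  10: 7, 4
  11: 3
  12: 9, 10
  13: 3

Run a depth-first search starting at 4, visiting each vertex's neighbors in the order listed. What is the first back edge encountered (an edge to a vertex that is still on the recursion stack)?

DFS from 4 (visiting each vertex's neighbors in the order listed); mark gray on enter, black on exit:
4 gray
  7 gray
    2 gray
      11 gray
        3 gray
        3 black
      11 black
      12 gray
        9 gray
          0 gray
            8 gray
              8→3: 3 black — skip
            8 black
            10 gray
              10→7: 7 is gray → back edge
First back edge: 10 → 7.

10->7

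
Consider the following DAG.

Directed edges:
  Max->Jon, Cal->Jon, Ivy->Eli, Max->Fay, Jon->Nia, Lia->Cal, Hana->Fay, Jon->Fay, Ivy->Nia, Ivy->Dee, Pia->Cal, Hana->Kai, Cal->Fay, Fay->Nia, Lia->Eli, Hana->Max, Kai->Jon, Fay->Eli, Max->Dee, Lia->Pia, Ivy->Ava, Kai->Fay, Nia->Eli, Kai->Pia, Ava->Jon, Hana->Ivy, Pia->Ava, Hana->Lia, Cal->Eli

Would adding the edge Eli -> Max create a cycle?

Yes

Adding Eli→Max creates a cycle iff Max can already reach Eli.
Path from Max: Max → Fay → Eli.
So Max → … → Eli → Max is a cycle.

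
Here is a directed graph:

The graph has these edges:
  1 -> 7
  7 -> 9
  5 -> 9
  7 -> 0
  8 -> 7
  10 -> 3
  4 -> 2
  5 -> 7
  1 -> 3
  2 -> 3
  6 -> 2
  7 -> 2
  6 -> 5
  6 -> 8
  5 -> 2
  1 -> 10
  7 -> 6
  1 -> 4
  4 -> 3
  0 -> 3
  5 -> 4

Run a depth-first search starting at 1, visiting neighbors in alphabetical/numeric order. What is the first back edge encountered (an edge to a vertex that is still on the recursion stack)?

DFS from 1 (visiting neighbors in alphabetical/numeric order); mark gray on enter, black on exit:
1 gray
  3 gray
  3 black
  4 gray
    2 gray
      2→3: 3 black — skip
    2 black
    4→3: 3 black — skip
  4 black
  7 gray
    0 gray
      0→3: 3 black — skip
    0 black
    7→2: 2 black — skip
    6 gray
      6→2: 2 black — skip
      5 gray
        5→2: 2 black — skip
        5→4: 4 black — skip
        5→7: 7 is gray → back edge
First back edge: 5 → 7.

5->7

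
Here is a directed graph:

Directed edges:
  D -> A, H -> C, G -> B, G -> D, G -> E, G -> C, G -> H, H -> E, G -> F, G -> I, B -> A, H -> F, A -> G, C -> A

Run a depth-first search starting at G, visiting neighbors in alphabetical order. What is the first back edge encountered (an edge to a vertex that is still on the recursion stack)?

A→G

DFS from G (visiting neighbors in alphabetical order); mark gray on enter, black on exit:
G gray
  B gray
    A gray
      A→G: G is gray → back edge
First back edge: A → G.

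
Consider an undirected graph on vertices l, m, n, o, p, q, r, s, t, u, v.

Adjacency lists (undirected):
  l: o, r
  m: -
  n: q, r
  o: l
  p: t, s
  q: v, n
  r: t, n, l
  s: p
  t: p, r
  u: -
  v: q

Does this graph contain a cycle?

No

DFS, tracking each vertex's parent; an edge to a visited non-parent vertex closes a cycle.
Start from o:
visit o (parent –)
  visit l (parent o)
    l–o: parent, skip
    visit r (parent l)
      visit t (parent r)
        visit p (parent t)
          p–t: parent, skip
          visit s (parent p)
            s–p: parent, skip
        t–r: parent, skip
      visit n (parent r)
        visit q (parent n)
          visit v (parent q)
            v–q: parent, skip
          q–n: parent, skip
        n–r: parent, skip
      r–l: parent, skip
visit m (parent –)
visit u (parent –)
No non-parent visited neighbor found — the graph is a forest.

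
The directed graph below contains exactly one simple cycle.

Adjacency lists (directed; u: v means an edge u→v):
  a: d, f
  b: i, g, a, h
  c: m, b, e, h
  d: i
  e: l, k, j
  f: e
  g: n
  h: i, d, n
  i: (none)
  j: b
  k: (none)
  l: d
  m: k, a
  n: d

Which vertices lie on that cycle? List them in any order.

DFS with gray/black marking from e:
e gray
  l gray
    d gray
      i gray
      i black
    d black
  l black
  k gray
  k black
  j gray
    b gray
      b→i: i black — skip
      g gray
        n gray
          n→d: d black — skip
        n black
      g black
      a gray
        a→d: d black — skip
        f gray
          f→e: e is gray → back edge
Back edge closes the cycle e → j → b → a → f → e; its vertices are {a, b, e, f, j}.

a, b, e, f, j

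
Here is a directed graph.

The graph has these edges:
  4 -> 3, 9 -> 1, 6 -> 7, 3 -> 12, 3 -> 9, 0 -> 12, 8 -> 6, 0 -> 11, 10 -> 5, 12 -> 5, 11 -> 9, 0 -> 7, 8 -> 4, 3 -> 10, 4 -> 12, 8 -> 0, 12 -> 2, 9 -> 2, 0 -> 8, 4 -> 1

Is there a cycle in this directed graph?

DFS with white/gray/black marking, starting from 12:
12 gray
  2 gray
  2 black
  5 gray
  5 black
12 black
7 gray
7 black
11 gray
  9 gray
    1 gray
    1 black
    9→2: 2 black — skip
  9 black
11 black
10 gray
  10→5: 5 black — skip
10 black
4 gray
  4→1: 1 black — skip
  3 gray
    3→12: 12 black — skip
    3→10: 10 black — skip
    3→9: 9 black — skip
  3 black
  4→12: 12 black — skip
4 black
8 gray
  8→4: 4 black — skip
  6 gray
    6→7: 7 black — skip
  6 black
  0 gray
    0→11: 11 black — skip
    0→12: 12 black — skip
    0→7: 7 black — skip
    0→8: 8 is gray → back edge
Back edge found, so a cycle exists: 8 → 0 → 8.

Yes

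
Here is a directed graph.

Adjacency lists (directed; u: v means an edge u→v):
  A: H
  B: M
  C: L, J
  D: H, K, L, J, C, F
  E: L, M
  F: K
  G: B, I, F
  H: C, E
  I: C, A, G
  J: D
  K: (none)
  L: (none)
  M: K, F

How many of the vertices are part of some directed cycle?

A vertex is on a directed cycle iff it belongs to a strongly connected component of size ≥ 2 (or has a self-loop).
The vertices on cycles are {C, D, G, H, I, J} — 6 in total.

6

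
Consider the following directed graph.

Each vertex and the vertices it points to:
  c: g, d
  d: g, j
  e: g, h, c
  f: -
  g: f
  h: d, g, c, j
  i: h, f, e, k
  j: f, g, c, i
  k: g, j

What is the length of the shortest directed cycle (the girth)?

3

For each vertex v, BFS finds the shortest path from v back to v.
The shortest such closed walk is i → k → j → i, length 3.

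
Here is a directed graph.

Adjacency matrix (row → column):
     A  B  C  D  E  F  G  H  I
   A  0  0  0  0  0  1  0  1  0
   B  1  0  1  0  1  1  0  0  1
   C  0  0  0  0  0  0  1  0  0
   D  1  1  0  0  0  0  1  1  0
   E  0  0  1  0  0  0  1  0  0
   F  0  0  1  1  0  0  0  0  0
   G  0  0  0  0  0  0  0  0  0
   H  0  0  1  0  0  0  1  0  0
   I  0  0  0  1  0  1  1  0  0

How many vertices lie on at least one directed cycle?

5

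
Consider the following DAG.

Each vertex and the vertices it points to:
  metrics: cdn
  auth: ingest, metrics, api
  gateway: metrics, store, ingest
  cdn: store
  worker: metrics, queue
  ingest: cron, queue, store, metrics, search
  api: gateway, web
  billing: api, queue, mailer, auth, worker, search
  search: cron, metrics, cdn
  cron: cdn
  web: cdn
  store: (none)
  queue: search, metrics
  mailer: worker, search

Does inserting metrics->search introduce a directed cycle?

Adding metrics→search creates a cycle iff search can already reach metrics.
Path from search: search → metrics.
So search → … → metrics → search is a cycle.

Yes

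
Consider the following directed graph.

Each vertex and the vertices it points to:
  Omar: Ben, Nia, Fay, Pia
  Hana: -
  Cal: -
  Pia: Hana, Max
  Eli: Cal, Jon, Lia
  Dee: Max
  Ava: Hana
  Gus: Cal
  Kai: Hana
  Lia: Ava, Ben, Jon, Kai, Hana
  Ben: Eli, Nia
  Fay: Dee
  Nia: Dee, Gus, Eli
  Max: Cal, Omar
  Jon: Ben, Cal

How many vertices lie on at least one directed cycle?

A vertex is on a directed cycle iff it belongs to a strongly connected component of size ≥ 2 (or has a self-loop).
The vertices on cycles are {Ben, Dee, Eli, Fay, Jon, Lia, Max, Nia, Pia, Omar} — 10 in total.

10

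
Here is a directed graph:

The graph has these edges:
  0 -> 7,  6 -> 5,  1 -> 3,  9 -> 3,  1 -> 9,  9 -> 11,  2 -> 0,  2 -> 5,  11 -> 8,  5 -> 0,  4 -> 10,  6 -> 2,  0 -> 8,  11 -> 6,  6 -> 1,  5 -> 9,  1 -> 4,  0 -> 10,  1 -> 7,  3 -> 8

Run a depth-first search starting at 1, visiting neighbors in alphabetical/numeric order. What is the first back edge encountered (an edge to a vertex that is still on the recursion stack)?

6->1

DFS from 1 (visiting neighbors in alphabetical/numeric order); mark gray on enter, black on exit:
1 gray
  3 gray
    8 gray
    8 black
  3 black
  4 gray
    10 gray
    10 black
  4 black
  7 gray
  7 black
  9 gray
    9→3: 3 black — skip
    11 gray
      6 gray
        6→1: 1 is gray → back edge
First back edge: 6 → 1.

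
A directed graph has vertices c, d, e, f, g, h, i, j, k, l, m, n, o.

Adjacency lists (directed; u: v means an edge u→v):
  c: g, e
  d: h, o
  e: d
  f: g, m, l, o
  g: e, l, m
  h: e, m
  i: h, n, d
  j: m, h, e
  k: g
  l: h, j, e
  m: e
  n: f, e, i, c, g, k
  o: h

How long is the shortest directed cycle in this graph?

2

For each vertex v, BFS finds the shortest path from v back to v.
The shortest such closed walk is n → i → n, length 2.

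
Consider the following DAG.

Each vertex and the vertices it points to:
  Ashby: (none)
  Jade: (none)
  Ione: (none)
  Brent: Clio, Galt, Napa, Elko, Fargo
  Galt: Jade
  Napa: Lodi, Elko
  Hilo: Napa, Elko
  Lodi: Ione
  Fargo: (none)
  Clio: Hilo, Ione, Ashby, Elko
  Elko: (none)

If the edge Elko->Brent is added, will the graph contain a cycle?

Adding Elko→Brent creates a cycle iff Brent can already reach Elko.
Path from Brent: Brent → Elko.
So Brent → … → Elko → Brent is a cycle.

Yes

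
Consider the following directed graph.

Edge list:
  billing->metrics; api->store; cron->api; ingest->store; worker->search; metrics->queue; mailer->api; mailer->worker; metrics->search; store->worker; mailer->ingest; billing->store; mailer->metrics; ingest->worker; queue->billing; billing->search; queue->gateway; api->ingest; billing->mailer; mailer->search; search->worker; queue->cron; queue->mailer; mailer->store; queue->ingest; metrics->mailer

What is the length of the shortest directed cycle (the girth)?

2

For each vertex v, BFS finds the shortest path from v back to v.
The shortest such closed walk is metrics → mailer → metrics, length 2.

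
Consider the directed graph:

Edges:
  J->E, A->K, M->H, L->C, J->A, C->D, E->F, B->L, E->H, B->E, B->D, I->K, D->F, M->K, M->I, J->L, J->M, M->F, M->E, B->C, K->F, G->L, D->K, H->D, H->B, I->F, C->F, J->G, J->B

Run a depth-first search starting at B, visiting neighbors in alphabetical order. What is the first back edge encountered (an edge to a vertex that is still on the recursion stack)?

DFS from B (visiting neighbors in alphabetical order); mark gray on enter, black on exit:
B gray
  C gray
    D gray
      F gray
      F black
      K gray
        K→F: F black — skip
      K black
    D black
    C→F: F black — skip
  C black
  B→D: D black — skip
  E gray
    E→F: F black — skip
    H gray
      H→B: B is gray → back edge
First back edge: H → B.

H->B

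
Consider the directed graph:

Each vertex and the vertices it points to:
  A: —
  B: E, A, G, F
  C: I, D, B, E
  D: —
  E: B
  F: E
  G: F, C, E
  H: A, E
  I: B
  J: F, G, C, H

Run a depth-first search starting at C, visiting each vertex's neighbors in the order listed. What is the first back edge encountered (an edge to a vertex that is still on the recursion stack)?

DFS from C (visiting each vertex's neighbors in the order listed); mark gray on enter, black on exit:
C gray
  I gray
    B gray
      E gray
        E→B: B is gray → back edge
First back edge: E → B.

E→B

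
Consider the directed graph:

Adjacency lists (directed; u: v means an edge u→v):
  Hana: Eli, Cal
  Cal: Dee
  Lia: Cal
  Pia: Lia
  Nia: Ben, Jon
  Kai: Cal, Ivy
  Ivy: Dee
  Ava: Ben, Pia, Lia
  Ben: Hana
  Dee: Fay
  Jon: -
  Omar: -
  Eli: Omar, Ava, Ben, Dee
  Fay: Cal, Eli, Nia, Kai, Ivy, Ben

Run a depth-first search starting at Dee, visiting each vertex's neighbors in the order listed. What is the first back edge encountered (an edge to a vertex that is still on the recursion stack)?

Cal→Dee

DFS from Dee (visiting each vertex's neighbors in the order listed); mark gray on enter, black on exit:
Dee gray
  Fay gray
    Cal gray
      Cal→Dee: Dee is gray → back edge
First back edge: Cal → Dee.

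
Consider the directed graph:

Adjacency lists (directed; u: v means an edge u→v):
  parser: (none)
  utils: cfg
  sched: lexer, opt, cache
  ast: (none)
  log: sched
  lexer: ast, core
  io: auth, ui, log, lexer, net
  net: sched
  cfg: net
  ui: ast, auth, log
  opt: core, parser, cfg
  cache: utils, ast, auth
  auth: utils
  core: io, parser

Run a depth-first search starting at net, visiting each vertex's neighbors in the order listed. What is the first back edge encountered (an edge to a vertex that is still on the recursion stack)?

cfg->net

DFS from net (visiting each vertex's neighbors in the order listed); mark gray on enter, black on exit:
net gray
  sched gray
    lexer gray
      ast gray
      ast black
      core gray
        io gray
          auth gray
            utils gray
              cfg gray
                cfg→net: net is gray → back edge
First back edge: cfg → net.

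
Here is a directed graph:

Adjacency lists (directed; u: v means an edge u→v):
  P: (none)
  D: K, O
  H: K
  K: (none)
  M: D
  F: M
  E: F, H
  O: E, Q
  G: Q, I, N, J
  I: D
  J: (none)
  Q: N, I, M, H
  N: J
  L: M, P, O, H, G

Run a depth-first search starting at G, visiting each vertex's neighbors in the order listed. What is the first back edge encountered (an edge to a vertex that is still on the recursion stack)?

M→D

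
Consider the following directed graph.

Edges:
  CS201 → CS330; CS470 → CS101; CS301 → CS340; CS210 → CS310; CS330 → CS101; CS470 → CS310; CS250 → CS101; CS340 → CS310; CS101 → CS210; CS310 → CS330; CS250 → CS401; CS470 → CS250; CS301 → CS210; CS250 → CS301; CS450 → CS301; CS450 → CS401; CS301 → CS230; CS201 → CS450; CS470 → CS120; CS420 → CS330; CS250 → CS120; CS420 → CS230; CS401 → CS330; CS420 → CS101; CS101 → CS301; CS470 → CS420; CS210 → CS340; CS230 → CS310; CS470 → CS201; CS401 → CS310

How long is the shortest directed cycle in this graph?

4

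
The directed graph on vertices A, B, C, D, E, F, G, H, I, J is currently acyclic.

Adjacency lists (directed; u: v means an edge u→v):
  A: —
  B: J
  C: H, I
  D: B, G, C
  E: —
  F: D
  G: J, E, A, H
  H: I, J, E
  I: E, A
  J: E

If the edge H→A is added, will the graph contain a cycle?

No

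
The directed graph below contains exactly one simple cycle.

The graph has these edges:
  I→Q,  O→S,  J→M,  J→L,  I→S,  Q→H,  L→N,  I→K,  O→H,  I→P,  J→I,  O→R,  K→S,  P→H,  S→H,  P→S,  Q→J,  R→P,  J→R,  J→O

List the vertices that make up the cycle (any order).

DFS with gray/black marking from Q:
Q gray
  J gray
    R gray
      P gray
        S gray
          H gray
          H black
        S black
        P→H: H black — skip
      P black
    R black
    I gray
      I→Q: Q is gray → back edge
Back edge closes the cycle Q → J → I → Q; its vertices are {I, J, Q}.

I, J, Q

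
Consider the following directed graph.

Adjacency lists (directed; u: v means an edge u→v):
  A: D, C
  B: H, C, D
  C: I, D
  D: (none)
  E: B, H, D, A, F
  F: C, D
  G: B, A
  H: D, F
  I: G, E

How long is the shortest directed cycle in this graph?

For each vertex v, BFS finds the shortest path from v back to v.
The shortest such closed walk is I → E → A → C → I, length 4.

4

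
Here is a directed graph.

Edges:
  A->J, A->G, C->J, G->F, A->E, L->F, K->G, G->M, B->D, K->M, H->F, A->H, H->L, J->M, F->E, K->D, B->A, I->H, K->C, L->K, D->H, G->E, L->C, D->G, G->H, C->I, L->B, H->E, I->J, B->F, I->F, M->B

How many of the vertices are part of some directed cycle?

A vertex is on a directed cycle iff it belongs to a strongly connected component of size ≥ 2 (or has a self-loop).
The vertices on cycles are {A, B, C, D, G, H, I, J, K, L, M} — 11 in total.

11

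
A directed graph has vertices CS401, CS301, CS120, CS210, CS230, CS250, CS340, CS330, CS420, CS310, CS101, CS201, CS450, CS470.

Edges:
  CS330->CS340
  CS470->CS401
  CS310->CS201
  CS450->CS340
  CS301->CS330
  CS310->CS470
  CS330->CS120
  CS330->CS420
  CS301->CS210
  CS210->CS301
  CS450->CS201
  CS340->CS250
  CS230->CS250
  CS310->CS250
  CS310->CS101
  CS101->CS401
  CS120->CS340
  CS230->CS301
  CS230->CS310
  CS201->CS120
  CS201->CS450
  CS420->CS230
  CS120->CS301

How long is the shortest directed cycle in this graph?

2

For each vertex v, BFS finds the shortest path from v back to v.
The shortest such closed walk is CS201 → CS450 → CS201, length 2.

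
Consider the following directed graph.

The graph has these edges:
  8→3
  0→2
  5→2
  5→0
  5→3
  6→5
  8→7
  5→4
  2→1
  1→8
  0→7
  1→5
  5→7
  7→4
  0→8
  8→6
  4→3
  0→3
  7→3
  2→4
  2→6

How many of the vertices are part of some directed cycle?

6

A vertex is on a directed cycle iff it belongs to a strongly connected component of size ≥ 2 (or has a self-loop).
The vertices on cycles are {0, 1, 2, 5, 6, 8} — 6 in total.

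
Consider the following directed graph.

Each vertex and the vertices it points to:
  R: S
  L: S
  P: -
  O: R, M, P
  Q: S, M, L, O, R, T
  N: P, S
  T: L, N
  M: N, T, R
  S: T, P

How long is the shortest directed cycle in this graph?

For each vertex v, BFS finds the shortest path from v back to v.
The shortest such closed walk is L → S → T → L, length 3.

3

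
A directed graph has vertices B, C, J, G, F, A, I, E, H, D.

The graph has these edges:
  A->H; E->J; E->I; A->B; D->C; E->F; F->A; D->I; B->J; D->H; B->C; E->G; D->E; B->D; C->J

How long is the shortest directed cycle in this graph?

5

For each vertex v, BFS finds the shortest path from v back to v.
The shortest such closed walk is E → F → A → B → D → E, length 5.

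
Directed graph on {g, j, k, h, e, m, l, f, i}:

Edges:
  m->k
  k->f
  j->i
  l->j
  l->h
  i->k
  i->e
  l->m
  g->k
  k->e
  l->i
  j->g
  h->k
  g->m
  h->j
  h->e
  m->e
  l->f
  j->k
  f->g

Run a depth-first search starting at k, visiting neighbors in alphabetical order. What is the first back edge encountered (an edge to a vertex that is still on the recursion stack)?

g->k

DFS from k (visiting neighbors in alphabetical order); mark gray on enter, black on exit:
k gray
  e gray
  e black
  f gray
    g gray
      g→k: k is gray → back edge
First back edge: g → k.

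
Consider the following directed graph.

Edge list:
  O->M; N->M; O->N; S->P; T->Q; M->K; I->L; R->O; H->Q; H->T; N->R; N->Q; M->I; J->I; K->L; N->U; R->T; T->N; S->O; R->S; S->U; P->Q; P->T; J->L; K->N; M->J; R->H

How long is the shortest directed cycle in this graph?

For each vertex v, BFS finds the shortest path from v back to v.
The shortest such closed walk is R → O → N → R, length 3.

3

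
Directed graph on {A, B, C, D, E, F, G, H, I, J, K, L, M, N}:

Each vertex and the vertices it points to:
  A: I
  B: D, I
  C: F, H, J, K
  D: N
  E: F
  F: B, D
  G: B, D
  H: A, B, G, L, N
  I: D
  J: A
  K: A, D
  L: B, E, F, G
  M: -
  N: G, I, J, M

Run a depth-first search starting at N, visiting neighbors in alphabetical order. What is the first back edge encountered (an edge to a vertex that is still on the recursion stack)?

D->N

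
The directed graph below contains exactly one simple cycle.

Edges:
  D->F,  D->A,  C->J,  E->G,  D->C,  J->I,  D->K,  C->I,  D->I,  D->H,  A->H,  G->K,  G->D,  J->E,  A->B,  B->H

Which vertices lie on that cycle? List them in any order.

DFS with gray/black marking from D:
D gray
  H gray
  H black
  F gray
  F black
  C gray
    I gray
    I black
    J gray
      J→I: I black — skip
      E gray
        G gray
          G→D: D is gray → back edge
Back edge closes the cycle D → C → J → E → G → D; its vertices are {C, D, E, G, J}.

C, D, E, G, J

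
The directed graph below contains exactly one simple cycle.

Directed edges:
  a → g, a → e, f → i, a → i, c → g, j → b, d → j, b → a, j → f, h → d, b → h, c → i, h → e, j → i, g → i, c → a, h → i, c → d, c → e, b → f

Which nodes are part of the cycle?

DFS with gray/black marking from d:
d gray
  j gray
    f gray
      i gray
      i black
    f black
    j→i: i black — skip
    b gray
      b→f: f black — skip
      h gray
        e gray
        e black
        h→i: i black — skip
        h→d: d is gray → back edge
Back edge closes the cycle d → j → b → h → d; its vertices are {b, d, h, j}.

b, d, h, j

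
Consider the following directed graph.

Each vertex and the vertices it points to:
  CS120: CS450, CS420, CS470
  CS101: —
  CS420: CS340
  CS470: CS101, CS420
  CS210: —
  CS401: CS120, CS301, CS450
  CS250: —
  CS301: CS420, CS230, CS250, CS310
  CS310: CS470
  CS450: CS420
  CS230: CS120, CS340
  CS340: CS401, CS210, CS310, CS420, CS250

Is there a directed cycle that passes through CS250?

No

CS250 lies on a cycle iff there is a path from CS250 back to itself.
Exploring from CS250, it never reaches itself; equivalently, its strongly connected component is a singleton.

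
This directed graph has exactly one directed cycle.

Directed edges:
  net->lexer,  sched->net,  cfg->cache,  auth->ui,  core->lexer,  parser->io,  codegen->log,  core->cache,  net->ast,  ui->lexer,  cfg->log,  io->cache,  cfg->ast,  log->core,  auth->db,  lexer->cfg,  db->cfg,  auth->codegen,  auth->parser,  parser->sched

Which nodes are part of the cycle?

cfg, log, core, lexer

DFS with gray/black marking from cfg:
cfg gray
  log gray
    core gray
      cache gray
      cache black
      lexer gray
        lexer→cfg: cfg is gray → back edge
Back edge closes the cycle cfg → log → core → lexer → cfg; its vertices are {cfg, log, core, lexer}.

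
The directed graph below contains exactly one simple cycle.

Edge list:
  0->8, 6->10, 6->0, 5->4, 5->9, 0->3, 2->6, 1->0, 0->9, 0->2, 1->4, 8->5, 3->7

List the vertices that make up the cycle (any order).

DFS with gray/black marking from 0:
0 gray
  8 gray
    5 gray
      9 gray
      9 black
      4 gray
      4 black
    5 black
  8 black
  3 gray
    7 gray
    7 black
  3 black
  0→9: 9 black — skip
  2 gray
    6 gray
      10 gray
      10 black
      6→0: 0 is gray → back edge
Back edge closes the cycle 0 → 2 → 6 → 0; its vertices are {0, 2, 6}.

0, 2, 6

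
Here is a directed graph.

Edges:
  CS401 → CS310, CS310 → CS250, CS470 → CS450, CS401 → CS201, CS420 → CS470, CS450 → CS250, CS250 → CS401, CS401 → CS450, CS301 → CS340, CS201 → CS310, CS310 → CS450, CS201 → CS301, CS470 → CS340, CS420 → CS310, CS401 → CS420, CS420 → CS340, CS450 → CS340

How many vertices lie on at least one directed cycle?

A vertex is on a directed cycle iff it belongs to a strongly connected component of size ≥ 2 (or has a self-loop).
The vertices on cycles are {CS201, CS250, CS310, CS401, CS420, CS450, CS470} — 7 in total.

7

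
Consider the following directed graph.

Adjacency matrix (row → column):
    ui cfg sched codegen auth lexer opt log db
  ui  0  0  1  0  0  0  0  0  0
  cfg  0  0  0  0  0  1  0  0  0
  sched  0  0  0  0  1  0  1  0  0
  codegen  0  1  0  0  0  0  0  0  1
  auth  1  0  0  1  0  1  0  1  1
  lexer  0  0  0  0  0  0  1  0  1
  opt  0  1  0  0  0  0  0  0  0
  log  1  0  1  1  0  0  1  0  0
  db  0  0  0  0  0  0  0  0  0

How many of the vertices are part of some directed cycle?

7

A vertex is on a directed cycle iff it belongs to a strongly connected component of size ≥ 2 (or has a self-loop).
The vertices on cycles are {ui, cfg, log, opt, auth, lexer, sched} — 7 in total.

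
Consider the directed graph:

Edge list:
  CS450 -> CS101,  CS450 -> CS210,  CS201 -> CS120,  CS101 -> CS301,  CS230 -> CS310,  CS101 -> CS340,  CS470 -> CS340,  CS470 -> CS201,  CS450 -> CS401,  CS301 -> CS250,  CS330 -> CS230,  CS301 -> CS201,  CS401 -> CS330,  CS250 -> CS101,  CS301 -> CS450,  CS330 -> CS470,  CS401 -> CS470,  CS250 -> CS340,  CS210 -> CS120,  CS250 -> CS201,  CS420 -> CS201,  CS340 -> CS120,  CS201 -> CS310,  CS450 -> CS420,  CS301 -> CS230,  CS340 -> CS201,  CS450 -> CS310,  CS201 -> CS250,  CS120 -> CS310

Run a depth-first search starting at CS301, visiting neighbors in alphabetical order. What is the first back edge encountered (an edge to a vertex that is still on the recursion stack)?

DFS from CS301 (visiting neighbors in alphabetical order); mark gray on enter, black on exit:
CS301 gray
  CS201 gray
    CS120 gray
      CS310 gray
      CS310 black
    CS120 black
    CS250 gray
      CS101 gray
        CS101→CS301: CS301 is gray → back edge
First back edge: CS101 → CS301.

CS101→CS301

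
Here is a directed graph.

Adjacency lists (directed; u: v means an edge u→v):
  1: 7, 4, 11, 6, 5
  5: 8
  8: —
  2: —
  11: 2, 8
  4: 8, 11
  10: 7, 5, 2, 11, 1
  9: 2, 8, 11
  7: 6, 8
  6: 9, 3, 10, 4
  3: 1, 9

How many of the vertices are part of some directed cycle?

A vertex is on a directed cycle iff it belongs to a strongly connected component of size ≥ 2 (or has a self-loop).
The vertices on cycles are {1, 3, 6, 7, 10} — 5 in total.

5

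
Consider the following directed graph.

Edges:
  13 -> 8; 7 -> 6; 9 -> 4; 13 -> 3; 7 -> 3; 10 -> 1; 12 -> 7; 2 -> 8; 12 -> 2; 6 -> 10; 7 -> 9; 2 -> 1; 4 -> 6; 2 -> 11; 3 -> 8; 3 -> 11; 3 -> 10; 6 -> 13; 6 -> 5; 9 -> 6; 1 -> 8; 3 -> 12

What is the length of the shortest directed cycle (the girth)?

For each vertex v, BFS finds the shortest path from v back to v.
The shortest such closed walk is 7 → 3 → 12 → 7, length 3.

3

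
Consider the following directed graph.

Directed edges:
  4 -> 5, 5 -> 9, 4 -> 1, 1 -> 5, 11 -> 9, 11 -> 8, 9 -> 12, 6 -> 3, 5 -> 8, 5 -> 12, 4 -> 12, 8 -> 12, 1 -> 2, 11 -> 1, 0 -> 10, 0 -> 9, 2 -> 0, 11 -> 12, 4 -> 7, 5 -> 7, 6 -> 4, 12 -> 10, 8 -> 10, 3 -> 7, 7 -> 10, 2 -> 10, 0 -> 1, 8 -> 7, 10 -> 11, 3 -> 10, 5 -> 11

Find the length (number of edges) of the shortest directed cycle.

3

For each vertex v, BFS finds the shortest path from v back to v.
The shortest such closed walk is 1 → 2 → 0 → 1, length 3.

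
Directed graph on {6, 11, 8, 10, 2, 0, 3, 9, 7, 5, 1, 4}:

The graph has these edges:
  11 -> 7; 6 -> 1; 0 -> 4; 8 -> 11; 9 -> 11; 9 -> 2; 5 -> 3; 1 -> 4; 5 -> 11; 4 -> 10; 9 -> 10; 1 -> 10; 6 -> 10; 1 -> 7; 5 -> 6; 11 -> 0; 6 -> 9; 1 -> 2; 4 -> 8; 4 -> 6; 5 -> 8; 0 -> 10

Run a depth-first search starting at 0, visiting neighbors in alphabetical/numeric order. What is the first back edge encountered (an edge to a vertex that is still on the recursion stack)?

1→4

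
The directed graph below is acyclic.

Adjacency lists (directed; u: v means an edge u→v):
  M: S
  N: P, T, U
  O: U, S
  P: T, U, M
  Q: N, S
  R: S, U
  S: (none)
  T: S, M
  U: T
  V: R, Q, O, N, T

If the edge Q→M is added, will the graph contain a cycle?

No

Adding Q→M creates a cycle iff M can already reach Q.
Explore from M: no path reaches Q. The graph stays acyclic.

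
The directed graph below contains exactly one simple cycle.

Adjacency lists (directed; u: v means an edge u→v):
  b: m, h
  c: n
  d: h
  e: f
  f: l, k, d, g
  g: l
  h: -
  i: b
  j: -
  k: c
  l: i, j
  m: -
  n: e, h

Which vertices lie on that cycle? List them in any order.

c, e, f, k, n

DFS with gray/black marking from f:
f gray
  l gray
    i gray
      b gray
        m gray
        m black
        h gray
        h black
      b black
    i black
    j gray
    j black
  l black
  k gray
    c gray
      n gray
        e gray
          e→f: f is gray → back edge
Back edge closes the cycle f → k → c → n → e → f; its vertices are {c, e, f, k, n}.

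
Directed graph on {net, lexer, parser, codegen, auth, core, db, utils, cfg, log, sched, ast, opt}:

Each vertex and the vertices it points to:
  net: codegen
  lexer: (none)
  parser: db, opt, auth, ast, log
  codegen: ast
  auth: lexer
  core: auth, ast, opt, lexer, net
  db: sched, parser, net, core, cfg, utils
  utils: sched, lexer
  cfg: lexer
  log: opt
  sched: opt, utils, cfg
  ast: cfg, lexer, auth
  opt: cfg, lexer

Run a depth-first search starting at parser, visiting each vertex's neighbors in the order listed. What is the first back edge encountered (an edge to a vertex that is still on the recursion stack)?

DFS from parser (visiting each vertex's neighbors in the order listed); mark gray on enter, black on exit:
parser gray
  db gray
    sched gray
      opt gray
        cfg gray
          lexer gray
          lexer black
        cfg black
        opt→lexer: lexer black — skip
      opt black
      utils gray
        utils→sched: sched is gray → back edge
First back edge: utils → sched.

utils->sched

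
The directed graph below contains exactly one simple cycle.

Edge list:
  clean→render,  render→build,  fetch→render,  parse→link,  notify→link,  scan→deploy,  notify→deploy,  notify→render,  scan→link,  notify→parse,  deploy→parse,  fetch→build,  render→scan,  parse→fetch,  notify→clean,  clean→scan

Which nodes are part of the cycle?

DFS with gray/black marking from deploy:
deploy gray
  parse gray
    fetch gray
      render gray
        scan gray
          link gray
          link black
          scan→deploy: deploy is gray → back edge
Back edge closes the cycle deploy → parse → fetch → render → scan → deploy; its vertices are {scan, fetch, parse, deploy, render}.

scan, fetch, parse, deploy, render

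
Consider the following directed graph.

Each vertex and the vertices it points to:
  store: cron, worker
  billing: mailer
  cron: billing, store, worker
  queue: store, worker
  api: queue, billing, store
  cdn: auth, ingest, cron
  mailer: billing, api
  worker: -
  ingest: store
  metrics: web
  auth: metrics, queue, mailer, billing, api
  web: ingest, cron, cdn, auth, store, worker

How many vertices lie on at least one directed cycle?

10

A vertex is on a directed cycle iff it belongs to a strongly connected component of size ≥ 2 (or has a self-loop).
The vertices on cycles are {api, cdn, web, auth, cron, queue, store, mailer, billing, metrics} — 10 in total.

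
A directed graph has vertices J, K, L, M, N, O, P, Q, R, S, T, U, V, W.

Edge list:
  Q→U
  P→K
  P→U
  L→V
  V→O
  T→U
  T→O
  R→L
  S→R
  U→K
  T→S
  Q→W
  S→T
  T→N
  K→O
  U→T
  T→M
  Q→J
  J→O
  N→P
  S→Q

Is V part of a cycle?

No

V lies on a cycle iff there is a path from V back to itself.
Exploring from V, it never reaches itself; equivalently, its strongly connected component is a singleton.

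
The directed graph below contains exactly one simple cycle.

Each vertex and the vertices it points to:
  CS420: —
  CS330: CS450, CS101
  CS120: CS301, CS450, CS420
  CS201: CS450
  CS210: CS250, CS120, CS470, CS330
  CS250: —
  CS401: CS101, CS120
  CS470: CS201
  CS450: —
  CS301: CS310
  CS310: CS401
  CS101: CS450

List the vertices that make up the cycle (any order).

CS120, CS301, CS310, CS401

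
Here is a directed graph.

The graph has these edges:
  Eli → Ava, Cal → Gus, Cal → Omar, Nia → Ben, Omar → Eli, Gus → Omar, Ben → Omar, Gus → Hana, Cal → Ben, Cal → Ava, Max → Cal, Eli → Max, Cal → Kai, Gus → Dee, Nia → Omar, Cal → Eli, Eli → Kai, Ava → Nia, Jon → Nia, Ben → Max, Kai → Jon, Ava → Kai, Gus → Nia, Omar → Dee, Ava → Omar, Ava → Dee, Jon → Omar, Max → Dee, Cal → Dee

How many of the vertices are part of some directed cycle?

A vertex is on a directed cycle iff it belongs to a strongly connected component of size ≥ 2 (or has a self-loop).
The vertices on cycles are {Ava, Ben, Cal, Eli, Gus, Jon, Kai, Max, Nia, Omar} — 10 in total.

10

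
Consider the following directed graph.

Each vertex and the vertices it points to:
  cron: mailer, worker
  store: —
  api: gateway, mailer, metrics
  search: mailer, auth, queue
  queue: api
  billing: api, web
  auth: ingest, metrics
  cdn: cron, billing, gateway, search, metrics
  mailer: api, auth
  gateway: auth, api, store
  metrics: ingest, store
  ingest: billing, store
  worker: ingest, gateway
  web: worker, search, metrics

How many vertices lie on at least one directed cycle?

A vertex is on a directed cycle iff it belongs to a strongly connected component of size ≥ 2 (or has a self-loop).
The vertices on cycles are {api, web, auth, queue, ingest, mailer, search, worker, billing, gateway, metrics} — 11 in total.

11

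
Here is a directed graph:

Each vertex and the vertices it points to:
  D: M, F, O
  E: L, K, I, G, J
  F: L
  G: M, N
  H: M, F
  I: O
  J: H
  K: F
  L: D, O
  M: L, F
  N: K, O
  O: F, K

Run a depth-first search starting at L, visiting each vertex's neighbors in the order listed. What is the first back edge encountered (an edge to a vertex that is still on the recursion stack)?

DFS from L (visiting each vertex's neighbors in the order listed); mark gray on enter, black on exit:
L gray
  D gray
    M gray
      M→L: L is gray → back edge
First back edge: M → L.

M→L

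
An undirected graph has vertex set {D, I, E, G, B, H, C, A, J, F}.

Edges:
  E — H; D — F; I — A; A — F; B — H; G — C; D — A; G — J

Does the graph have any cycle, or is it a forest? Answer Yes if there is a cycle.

Yes

DFS, tracking each vertex's parent; an edge to a visited non-parent vertex closes a cycle.
Start from F:
visit F (parent –)
  visit A (parent F)
    A–F: parent, skip
    visit D (parent A)
      D–F: F visited and ≠ parent → cycle
Cycle: F – A – D – F.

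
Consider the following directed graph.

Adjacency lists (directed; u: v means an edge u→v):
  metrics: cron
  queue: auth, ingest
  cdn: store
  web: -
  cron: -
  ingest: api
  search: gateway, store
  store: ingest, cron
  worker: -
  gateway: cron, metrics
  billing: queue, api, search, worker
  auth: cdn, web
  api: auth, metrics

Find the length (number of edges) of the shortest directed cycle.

5

For each vertex v, BFS finds the shortest path from v back to v.
The shortest such closed walk is api → auth → cdn → store → ingest → api, length 5.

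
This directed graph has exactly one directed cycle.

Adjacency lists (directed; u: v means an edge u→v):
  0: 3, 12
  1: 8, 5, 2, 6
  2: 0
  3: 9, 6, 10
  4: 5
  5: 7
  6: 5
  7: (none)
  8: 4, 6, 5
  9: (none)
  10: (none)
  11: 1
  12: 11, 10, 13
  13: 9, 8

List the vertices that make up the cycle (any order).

DFS with gray/black marking from 0:
0 gray
  3 gray
    9 gray
    9 black
    6 gray
      5 gray
        7 gray
        7 black
      5 black
    6 black
    10 gray
    10 black
  3 black
  12 gray
    11 gray
      1 gray
        8 gray
          4 gray
            4→5: 5 black — skip
          4 black
          8→6: 6 black — skip
          8→5: 5 black — skip
        8 black
        1→5: 5 black — skip
        2 gray
          2→0: 0 is gray → back edge
Back edge closes the cycle 0 → 12 → 11 → 1 → 2 → 0; its vertices are {0, 1, 2, 11, 12}.

0, 1, 2, 11, 12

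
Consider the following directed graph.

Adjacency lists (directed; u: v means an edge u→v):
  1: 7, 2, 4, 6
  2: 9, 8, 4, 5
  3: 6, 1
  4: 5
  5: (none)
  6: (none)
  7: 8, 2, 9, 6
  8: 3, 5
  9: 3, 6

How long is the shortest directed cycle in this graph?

For each vertex v, BFS finds the shortest path from v back to v.
The shortest such closed walk is 1 → 7 → 8 → 3 → 1, length 4.

4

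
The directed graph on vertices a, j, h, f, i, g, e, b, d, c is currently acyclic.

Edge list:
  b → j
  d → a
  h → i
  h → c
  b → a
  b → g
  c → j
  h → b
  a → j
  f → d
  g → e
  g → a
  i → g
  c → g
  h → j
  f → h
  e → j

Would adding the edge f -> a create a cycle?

No

Adding f→a creates a cycle iff a can already reach f.
Explore from a: no path reaches f. The graph stays acyclic.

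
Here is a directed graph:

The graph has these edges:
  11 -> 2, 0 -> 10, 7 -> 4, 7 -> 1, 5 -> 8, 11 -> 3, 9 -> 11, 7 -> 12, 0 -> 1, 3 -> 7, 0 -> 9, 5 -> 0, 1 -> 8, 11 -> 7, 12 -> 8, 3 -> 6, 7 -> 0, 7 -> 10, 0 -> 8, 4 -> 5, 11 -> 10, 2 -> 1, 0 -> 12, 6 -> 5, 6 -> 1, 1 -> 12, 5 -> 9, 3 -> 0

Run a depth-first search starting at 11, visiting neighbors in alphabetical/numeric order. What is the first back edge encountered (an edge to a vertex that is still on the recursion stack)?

DFS from 11 (visiting neighbors in alphabetical/numeric order); mark gray on enter, black on exit:
11 gray
  2 gray
    1 gray
      8 gray
      8 black
      12 gray
        12→8: 8 black — skip
      12 black
    1 black
  2 black
  3 gray
    0 gray
      0→1: 1 black — skip
      0→8: 8 black — skip
      9 gray
        9→11: 11 is gray → back edge
First back edge: 9 → 11.

9→11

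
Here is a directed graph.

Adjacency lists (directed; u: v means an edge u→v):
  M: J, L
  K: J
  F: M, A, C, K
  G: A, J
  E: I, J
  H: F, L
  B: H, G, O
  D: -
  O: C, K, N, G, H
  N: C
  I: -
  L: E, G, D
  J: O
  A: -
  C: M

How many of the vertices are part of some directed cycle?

11

A vertex is on a directed cycle iff it belongs to a strongly connected component of size ≥ 2 (or has a self-loop).
The vertices on cycles are {C, E, F, G, H, J, K, L, M, N, O} — 11 in total.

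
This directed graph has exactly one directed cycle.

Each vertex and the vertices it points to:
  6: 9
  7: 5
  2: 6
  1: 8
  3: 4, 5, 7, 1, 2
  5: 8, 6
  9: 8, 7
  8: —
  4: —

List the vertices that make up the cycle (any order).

DFS with gray/black marking from 7:
7 gray
  5 gray
    8 gray
    8 black
    6 gray
      9 gray
        9→8: 8 black — skip
        9→7: 7 is gray → back edge
Back edge closes the cycle 7 → 5 → 6 → 9 → 7; its vertices are {5, 6, 7, 9}.

5, 6, 7, 9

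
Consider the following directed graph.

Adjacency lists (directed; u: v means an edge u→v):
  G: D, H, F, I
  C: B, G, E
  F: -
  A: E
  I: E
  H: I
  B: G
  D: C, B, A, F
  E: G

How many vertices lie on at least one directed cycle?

8

A vertex is on a directed cycle iff it belongs to a strongly connected component of size ≥ 2 (or has a self-loop).
The vertices on cycles are {A, B, C, D, E, G, H, I} — 8 in total.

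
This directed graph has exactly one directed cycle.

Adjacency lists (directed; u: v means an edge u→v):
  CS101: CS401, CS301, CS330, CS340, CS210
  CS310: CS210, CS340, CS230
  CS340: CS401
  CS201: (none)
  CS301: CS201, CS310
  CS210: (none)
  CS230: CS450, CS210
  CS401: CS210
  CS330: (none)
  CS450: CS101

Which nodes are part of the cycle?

DFS with gray/black marking from CS101:
CS101 gray
  CS401 gray
    CS210 gray
    CS210 black
  CS401 black
  CS301 gray
    CS201 gray
    CS201 black
    CS310 gray
      CS310→CS210: CS210 black — skip
      CS340 gray
        CS340→CS401: CS401 black — skip
      CS340 black
      CS230 gray
        CS450 gray
          CS450→CS101: CS101 is gray → back edge
Back edge closes the cycle CS101 → CS301 → CS310 → CS230 → CS450 → CS101; its vertices are {CS101, CS230, CS301, CS310, CS450}.

CS101, CS230, CS301, CS310, CS450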